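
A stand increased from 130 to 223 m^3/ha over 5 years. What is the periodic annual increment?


PAI = (V2 - V1) / period = (223 - 130) / 5 = 93 / 5 = 18.60 m^3/ha/yr

18.60 m^3/ha/yr


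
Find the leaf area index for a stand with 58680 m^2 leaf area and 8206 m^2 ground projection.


LAI = 58680 / 8206 = 7.1509 ≈ 7.15

7.15


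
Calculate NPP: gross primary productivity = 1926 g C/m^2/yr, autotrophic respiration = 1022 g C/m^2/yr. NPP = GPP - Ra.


NPP = GPP - Ra = 1926 - 1022 = 904 g C/m^2/yr

904 g C/m^2/yr


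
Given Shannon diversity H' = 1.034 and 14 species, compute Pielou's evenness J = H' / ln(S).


ln(14) = 2.63906
J = H' / ln(S) = 1.034 / 2.63906 = 0.391806 ≈ 0.3918

0.3918


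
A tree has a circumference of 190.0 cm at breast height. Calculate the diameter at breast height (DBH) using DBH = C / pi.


DBH = C / pi = 190.0 / 3.141593 = 60.4789 ≈ 60.48 cm

60.48 cm


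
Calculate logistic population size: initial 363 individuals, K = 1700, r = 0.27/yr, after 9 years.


(K - N0)/N0 = (1700 - 363)/363 = 1337/363 = 3.68320
r*t = 0.27 * 9 = 2.43; exp(-2.43) = 0.0880368
3.68320 * 0.0880368 = 0.324257
1 + 0.324257 = 1.32426
N = 1700 / 1.32426 = 1283.74 ≈ 1284

1284


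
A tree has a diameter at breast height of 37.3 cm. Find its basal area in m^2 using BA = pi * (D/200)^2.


D/200 = 37.3/200 = 0.1865 m
(D/200)^2 = 0.1865^2 = 0.03478225
BA = 3.141593 * 0.03478225 = 0.109272 ≈ 0.1093 m^2

0.1093 m^2


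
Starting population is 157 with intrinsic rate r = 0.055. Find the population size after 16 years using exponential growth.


r*t = 0.055 * 16 = 0.88
exp(0.88) = 2.41090
N = 157 * 2.41090 = 378.511 ≈ 379

379


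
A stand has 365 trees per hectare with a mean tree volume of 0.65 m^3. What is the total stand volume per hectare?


V_stand = 365 * 0.65 = 237.25 ≈ 237.3 m^3/ha

237.3 m^3/ha


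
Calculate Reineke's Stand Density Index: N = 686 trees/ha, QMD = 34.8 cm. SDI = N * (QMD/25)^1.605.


QMD/25 = 34.8/25 = 1.392
(1.392)^1.605 = exp(1.605 * ln(1.392)) = exp(1.605 * 0.330742) = exp(0.530841) = 1.70036
SDI = 686 * 1.70036 = 1166.45 ≈ 1166

1166


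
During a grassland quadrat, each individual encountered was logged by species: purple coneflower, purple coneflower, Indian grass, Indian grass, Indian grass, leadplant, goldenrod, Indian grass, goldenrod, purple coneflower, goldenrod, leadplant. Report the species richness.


Total individuals logged = 12
Distinct species (count of individuals): purple coneflower (3), Indian grass (4), leadplant (2), goldenrod (3)
Species richness = number of distinct species = 4

4


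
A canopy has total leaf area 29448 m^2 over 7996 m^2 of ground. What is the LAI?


LAI = 29448 / 7996 = 3.6828 ≈ 3.68

3.68


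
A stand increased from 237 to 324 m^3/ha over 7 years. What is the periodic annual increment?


PAI = (V2 - V1) / period = (324 - 237) / 7 = 87 / 7 = 12.4286 ≈ 12.43 m^3/ha/yr

12.43 m^3/ha/yr


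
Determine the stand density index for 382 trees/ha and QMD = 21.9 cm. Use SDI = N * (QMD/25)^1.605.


QMD/25 = 21.9/25 = 0.876
(0.876)^1.605 = exp(1.605 * ln(0.876)) = exp(1.605 * (-0.132389)) = exp(-0.212484) = 0.808573
SDI = 382 * 0.808573 = 308.875 ≈ 309

309


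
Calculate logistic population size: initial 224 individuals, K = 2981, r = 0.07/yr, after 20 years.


(K - N0)/N0 = (2981 - 224)/224 = 2757/224 = 12.3080
r*t = 0.07 * 20 = 1.4; exp(-1.4) = 0.246597
12.3080 * 0.246597 = 3.03512
1 + 3.03512 = 4.03512
N = 2981 / 4.03512 = 738.764 ≈ 739

739


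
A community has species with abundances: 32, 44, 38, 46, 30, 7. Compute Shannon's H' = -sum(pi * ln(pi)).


Total N = 32 + 44 + 38 + 46 + 30 + 7 = 197
Per-species terms:
  p = 32/197 = 0.162437; ln(p) = -1.817465; p*ln(p) = 0.162437 * (-1.817465) = -0.295224
  p = 44/197 = 0.223350; ln(p) = -1.499015; p*ln(p) = 0.223350 * (-1.499015) = -0.334805
  p = 38/197 = 0.192893; ln(p) = -1.645620; p*ln(p) = 0.192893 * (-1.645620) = -0.317429
  p = 46/197 = 0.233503; ln(p) = -1.454560; p*ln(p) = 0.233503 * (-1.454560) = -0.339644
  p = 30/197 = 0.152284; ln(p) = -1.882008; p*ln(p) = 0.152284 * (-1.882008) = -0.286600
  p = 7/197 = 0.035533; ln(p) = -3.337293; p*ln(p) = 0.035533 * (-3.337293) = -0.118584
sum(p*ln(p)) = (-0.295224) + (-0.334805) + (-0.317429) + (-0.339644) + (-0.286600) + (-0.118584) = -1.692286
H' = -(-1.692286) = 1.692286 ≈ 1.6923

1.6923


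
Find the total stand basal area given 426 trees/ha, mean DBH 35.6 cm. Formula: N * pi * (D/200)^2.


(D/200)^2 = (35.6/200)^2 = 0.178^2 = 0.031684
Individual BA = 3.141593 * 0.031684 = 0.0995382 m^2
Stand BA = 426 * 0.0995382 = 42.4033 ≈ 42.40 m^2/ha

42.40 m^2/ha


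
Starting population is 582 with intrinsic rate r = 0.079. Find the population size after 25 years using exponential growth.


r*t = 0.079 * 25 = 1.975
exp(1.975) = 7.20662
N = 582 * 7.20662 = 4194.25 ≈ 4194

4194


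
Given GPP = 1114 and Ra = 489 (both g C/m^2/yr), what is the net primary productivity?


NPP = GPP - Ra = 1114 - 489 = 625 g C/m^2/yr

625 g C/m^2/yr


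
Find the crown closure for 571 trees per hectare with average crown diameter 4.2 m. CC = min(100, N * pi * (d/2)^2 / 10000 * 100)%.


(d/2)^2 = (4.2/2)^2 = 2.1^2 = 4.41
Crown area = 3.141593 * 4.41 = 13.8544 m^2
N * area / 10000 * 100 = 571 * 13.8544 / 10000 * 100 = 79.1086
CC = min(100, 79.1086) = 79.1086 ≈ 79.1%

79.1%


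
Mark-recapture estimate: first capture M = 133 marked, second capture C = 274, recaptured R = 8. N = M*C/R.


N = M * C / R = 133 * 274 / 8 = 36442 / 8 = 4555.25 ≈ 4555

4555 individuals


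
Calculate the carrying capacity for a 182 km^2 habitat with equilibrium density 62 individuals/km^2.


K = 62 * 182 = 11284 individuals

11284 individuals


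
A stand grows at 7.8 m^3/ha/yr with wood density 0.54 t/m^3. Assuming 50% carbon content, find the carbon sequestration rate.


C = 7.8 * 0.54 * 0.5 = 2.106 ≈ 2.11 t C/ha/yr

2.11 t C/ha/yr


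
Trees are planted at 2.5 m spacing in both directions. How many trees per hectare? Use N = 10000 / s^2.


N = 10000 / 2.5^2 = 10000 / 6.25 = 1600.00 ≈ 1600 trees/ha

1600 trees/ha


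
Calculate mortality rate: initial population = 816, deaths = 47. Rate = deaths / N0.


Mortality rate = 47 / 816 = 0.057598 ≈ 0.0576

0.0576


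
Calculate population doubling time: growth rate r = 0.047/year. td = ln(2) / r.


td = ln(2) / 0.047 = 0.693147 / 0.047 = 14.7478 ≈ 14.7 years

14.7 years


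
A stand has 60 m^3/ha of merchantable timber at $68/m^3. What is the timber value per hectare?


Value = 60 * 68 = $4080/ha

$4080/ha


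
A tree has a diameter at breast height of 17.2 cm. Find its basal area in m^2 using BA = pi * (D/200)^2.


D/200 = 17.2/200 = 0.086 m
(D/200)^2 = 0.086^2 = 0.007396
BA = 3.141593 * 0.007396 = 0.0232352 ≈ 0.0232 m^2

0.0232 m^2


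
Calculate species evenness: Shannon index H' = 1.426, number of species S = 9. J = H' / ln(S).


ln(9) = 2.19722
J = H' / ln(S) = 1.426 / 2.19722 = 0.649002 ≈ 0.6490

0.6490


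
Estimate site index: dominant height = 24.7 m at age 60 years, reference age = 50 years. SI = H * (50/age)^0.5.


50/60 = 0.833333
(0.833333)^0.5 = 0.912871
SI = 24.7 * 0.912871 = 22.5479 ≈ 22.5 m

22.5 m


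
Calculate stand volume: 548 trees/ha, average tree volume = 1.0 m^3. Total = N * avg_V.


V_stand = 548 * 1.0 = 548.0 m^3/ha

548.0 m^3/ha


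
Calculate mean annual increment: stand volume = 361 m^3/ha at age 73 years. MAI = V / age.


MAI = 361 / 73 = 4.9452 ≈ 4.95 m^3/ha/yr

4.95 m^3/ha/yr


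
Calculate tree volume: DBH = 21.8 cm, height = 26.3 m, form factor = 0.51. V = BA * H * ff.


(D/200)^2 = (21.8/200)^2 = 0.109^2 = 0.011881
BA = 3.141593 * 0.011881 = 0.0373253 m^2
V = 0.0373253 * 26.3 * 0.51 = 0.500644 ≈ 0.501 m^3

0.501 m^3


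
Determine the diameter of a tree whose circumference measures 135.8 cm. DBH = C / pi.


DBH = C / pi = 135.8 / 3.141593 = 43.2265 ≈ 43.23 cm

43.23 cm


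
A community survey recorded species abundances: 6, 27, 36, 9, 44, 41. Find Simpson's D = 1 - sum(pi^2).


Total N = 6 + 27 + 36 + 9 + 44 + 41 = 163
Per-species terms:
  p = 6/163 = 0.036810; p^2 = 0.036810^2 = 0.001355
  p = 27/163 = 0.165644; p^2 = 0.165644^2 = 0.027438
  p = 36/163 = 0.220859; p^2 = 0.220859^2 = 0.048779
  p = 9/163 = 0.055215; p^2 = 0.055215^2 = 0.003049
  p = 44/163 = 0.269939; p^2 = 0.269939^2 = 0.072867
  p = 41/163 = 0.251534; p^2 = 0.251534^2 = 0.063269
sum(p^2) = 0.001355 + 0.027438 + 0.048779 + 0.003049 + 0.072867 + 0.063269 = 0.216757
D = 1 - 0.216757 = 0.783243 ≈ 0.7832

0.7832


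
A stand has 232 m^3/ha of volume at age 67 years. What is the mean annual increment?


MAI = 232 / 67 = 3.4627 ≈ 3.46 m^3/ha/yr

3.46 m^3/ha/yr


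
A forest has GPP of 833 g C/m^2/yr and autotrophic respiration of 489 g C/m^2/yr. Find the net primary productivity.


NPP = GPP - Ra = 833 - 489 = 344 g C/m^2/yr

344 g C/m^2/yr


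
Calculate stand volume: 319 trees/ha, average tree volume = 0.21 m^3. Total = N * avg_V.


V_stand = 319 * 0.21 = 66.99 ≈ 67.0 m^3/ha

67.0 m^3/ha


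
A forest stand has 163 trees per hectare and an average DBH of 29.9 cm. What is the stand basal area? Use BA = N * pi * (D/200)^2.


(D/200)^2 = (29.9/200)^2 = 0.1495^2 = 0.02235025
Individual BA = 3.141593 * 0.02235025 = 0.0702154 m^2
Stand BA = 163 * 0.0702154 = 11.4451 ≈ 11.45 m^2/ha

11.45 m^2/ha


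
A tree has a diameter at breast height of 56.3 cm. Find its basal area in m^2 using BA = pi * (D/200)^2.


D/200 = 56.3/200 = 0.2815 m
(D/200)^2 = 0.2815^2 = 0.07924225
BA = 3.141593 * 0.07924225 = 0.248947 ≈ 0.2489 m^2

0.2489 m^2


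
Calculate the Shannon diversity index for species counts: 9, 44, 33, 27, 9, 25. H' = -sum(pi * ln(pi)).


Total N = 9 + 44 + 33 + 27 + 9 + 25 = 147
Per-species terms:
  p = 9/147 = 0.061224; ln(p) = -2.793216; p*ln(p) = 0.061224 * (-2.793216) = -0.171012
  p = 44/147 = 0.299320; ln(p) = -1.206242; p*ln(p) = 0.299320 * (-1.206242) = -0.361052
  p = 33/147 = 0.224490; ln(p) = -1.493924; p*ln(p) = 0.224490 * (-1.493924) = -0.335371
  p = 27/147 = 0.183673; ln(p) = -1.694598; p*ln(p) = 0.183673 * (-1.694598) = -0.311252
  p = 9/147 = 0.061224; ln(p) = -2.793216; p*ln(p) = 0.061224 * (-2.793216) = -0.171012
  p = 25/147 = 0.170068; ln(p) = -1.771557; p*ln(p) = 0.170068 * (-1.771557) = -0.301285
sum(p*ln(p)) = (-0.171012) + (-0.361052) + (-0.335371) + (-0.311252) + (-0.171012) + (-0.301285) = -1.650984
H' = -(-1.650984) = 1.650984 ≈ 1.6510

1.6510


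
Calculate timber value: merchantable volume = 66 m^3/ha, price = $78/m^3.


Value = 66 * 78 = $5148/ha

$5148/ha


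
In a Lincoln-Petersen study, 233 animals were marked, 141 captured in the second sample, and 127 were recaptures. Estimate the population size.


N = M * C / R = 233 * 141 / 127 = 32853 / 127 = 258.69 ≈ 259

259 individuals


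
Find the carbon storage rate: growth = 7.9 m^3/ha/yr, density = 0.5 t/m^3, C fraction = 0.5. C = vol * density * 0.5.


C = 7.9 * 0.5 * 0.5 = 1.975 ≈ 1.98 t C/ha/yr

1.98 t C/ha/yr


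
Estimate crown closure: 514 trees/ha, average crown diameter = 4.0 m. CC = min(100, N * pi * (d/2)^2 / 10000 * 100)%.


(d/2)^2 = (4.0/2)^2 = 2^2 = 4
Crown area = 3.141593 * 4 = 12.5664 m^2
N * area / 10000 * 100 = 514 * 12.5664 / 10000 * 100 = 64.5913
CC = min(100, 64.5913) = 64.5913 ≈ 64.6%

64.6%


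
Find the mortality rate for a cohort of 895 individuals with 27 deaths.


Mortality rate = 27 / 895 = 0.030168 ≈ 0.0302

0.0302


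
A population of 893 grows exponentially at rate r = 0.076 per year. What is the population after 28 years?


r*t = 0.076 * 28 = 2.128
exp(2.128) = 8.39805
N = 893 * 8.39805 = 7499.46 ≈ 7499

7499


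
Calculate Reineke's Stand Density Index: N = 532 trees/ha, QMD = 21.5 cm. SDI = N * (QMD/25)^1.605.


QMD/25 = 21.5/25 = 0.86
(0.86)^1.605 = exp(1.605 * ln(0.86)) = exp(1.605 * (-0.150823)) = exp(-0.242071) = 0.785000
SDI = 532 * 0.785000 = 417.620 ≈ 418

418


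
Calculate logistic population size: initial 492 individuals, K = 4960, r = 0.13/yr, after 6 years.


(K - N0)/N0 = (4960 - 492)/492 = 4468/492 = 9.08130
r*t = 0.13 * 6 = 0.78; exp(-0.78) = 0.458406
9.08130 * 0.458406 = 4.16292
1 + 4.16292 = 5.16292
N = 4960 / 5.16292 = 960.697 ≈ 961

961


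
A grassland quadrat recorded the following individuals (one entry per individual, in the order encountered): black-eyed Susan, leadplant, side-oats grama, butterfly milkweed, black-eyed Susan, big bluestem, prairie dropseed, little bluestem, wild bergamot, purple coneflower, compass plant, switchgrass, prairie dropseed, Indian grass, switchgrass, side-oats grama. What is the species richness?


Total individuals logged = 16
Distinct species (count of individuals): black-eyed Susan (2), leadplant (1), side-oats grama (2), butterfly milkweed (1), big bluestem (1), prairie dropseed (2), little bluestem (1), wild bergamot (1), purple coneflower (1), compass plant (1), switchgrass (2), Indian grass (1)
Species richness = number of distinct species = 12

12


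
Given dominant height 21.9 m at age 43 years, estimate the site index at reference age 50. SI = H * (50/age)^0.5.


50/43 = 1.16279
(1.16279)^0.5 = 1.07833
SI = 21.9 * 1.07833 = 23.6154 ≈ 23.6 m

23.6 m


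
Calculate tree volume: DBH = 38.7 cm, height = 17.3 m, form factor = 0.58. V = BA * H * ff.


(D/200)^2 = (38.7/200)^2 = 0.1935^2 = 0.03744225
BA = 3.141593 * 0.03744225 = 0.117628 m^2
V = 0.117628 * 17.3 * 0.58 = 1.18028 ≈ 1.180 m^3

1.180 m^3


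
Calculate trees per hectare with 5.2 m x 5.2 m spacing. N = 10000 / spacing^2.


N = 10000 / 5.2^2 = 10000 / 27.04 = 369.822 ≈ 370 trees/ha

370 trees/ha


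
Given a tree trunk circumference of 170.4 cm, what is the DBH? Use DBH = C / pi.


DBH = C / pi = 170.4 / 3.141593 = 54.2400 ≈ 54.24 cm

54.24 cm


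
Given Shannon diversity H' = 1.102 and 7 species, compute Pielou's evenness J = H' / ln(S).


ln(7) = 1.94591
J = H' / ln(S) = 1.102 / 1.94591 = 0.566316 ≈ 0.5663

0.5663


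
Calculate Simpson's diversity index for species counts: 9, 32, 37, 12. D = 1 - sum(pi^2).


Total N = 9 + 32 + 37 + 12 = 90
Per-species terms:
  p = 9/90 = 0.100000; p^2 = 0.100000^2 = 0.010000
  p = 32/90 = 0.355556; p^2 = 0.355556^2 = 0.126420
  p = 37/90 = 0.411111; p^2 = 0.411111^2 = 0.169012
  p = 12/90 = 0.133333; p^2 = 0.133333^2 = 0.017778
sum(p^2) = 0.010000 + 0.126420 + 0.169012 + 0.017778 = 0.323210
D = 1 - 0.323210 = 0.676790 ≈ 0.6768

0.6768


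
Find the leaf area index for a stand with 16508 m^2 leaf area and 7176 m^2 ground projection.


LAI = 16508 / 7176 = 2.3004 ≈ 2.30

2.30


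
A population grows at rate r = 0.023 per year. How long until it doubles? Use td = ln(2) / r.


td = ln(2) / 0.023 = 0.693147 / 0.023 = 30.1368 ≈ 30.1 years

30.1 years


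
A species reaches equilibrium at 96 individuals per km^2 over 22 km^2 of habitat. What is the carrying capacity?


K = 96 * 22 = 2112 individuals

2112 individuals


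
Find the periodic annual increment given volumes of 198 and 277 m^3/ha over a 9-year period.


PAI = (V2 - V1) / period = (277 - 198) / 9 = 79 / 9 = 8.7778 ≈ 8.78 m^3/ha/yr

8.78 m^3/ha/yr


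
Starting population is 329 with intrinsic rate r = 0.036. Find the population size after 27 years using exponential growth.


r*t = 0.036 * 27 = 0.972
exp(0.972) = 2.64323
N = 329 * 2.64323 = 869.623 ≈ 870

870


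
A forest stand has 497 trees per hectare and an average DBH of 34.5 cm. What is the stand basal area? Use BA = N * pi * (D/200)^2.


(D/200)^2 = (34.5/200)^2 = 0.1725^2 = 0.02975625
Individual BA = 3.141593 * 0.02975625 = 0.0934820 m^2
Stand BA = 497 * 0.0934820 = 46.4606 ≈ 46.46 m^2/ha

46.46 m^2/ha


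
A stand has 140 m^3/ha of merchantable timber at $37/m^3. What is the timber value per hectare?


Value = 140 * 37 = $5180/ha

$5180/ha


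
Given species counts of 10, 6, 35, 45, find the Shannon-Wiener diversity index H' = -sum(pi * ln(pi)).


Total N = 10 + 6 + 35 + 45 = 96
Per-species terms:
  p = 10/96 = 0.104167; ln(p) = -2.261760; p*ln(p) = 0.104167 * (-2.261760) = -0.235601
  p = 6/96 = 0.062500; ln(p) = -2.772589; p*ln(p) = 0.062500 * (-2.772589) = -0.173287
  p = 35/96 = 0.364583; ln(p) = -1.009001; p*ln(p) = 0.364583 * (-1.009001) = -0.367865
  p = 45/96 = 0.468750; ln(p) = -0.757686; p*ln(p) = 0.468750 * (-0.757686) = -0.355165
sum(p*ln(p)) = (-0.235601) + (-0.173287) + (-0.367865) + (-0.355165) = -1.131918
H' = -(-1.131918) = 1.131918 ≈ 1.1319

1.1319


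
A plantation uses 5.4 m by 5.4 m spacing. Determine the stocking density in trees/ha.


N = 10000 / 5.4^2 = 10000 / 29.16 = 342.936 ≈ 343 trees/ha

343 trees/ha


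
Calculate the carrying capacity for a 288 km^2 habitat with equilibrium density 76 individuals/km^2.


K = 76 * 288 = 21888 individuals

21888 individuals


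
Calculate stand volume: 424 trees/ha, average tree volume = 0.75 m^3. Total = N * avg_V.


V_stand = 424 * 0.75 = 318.0 m^3/ha

318.0 m^3/ha


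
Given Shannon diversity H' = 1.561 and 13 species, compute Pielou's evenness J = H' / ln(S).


ln(13) = 2.56495
J = H' / ln(S) = 1.561 / 2.56495 = 0.608589 ≈ 0.6086

0.6086


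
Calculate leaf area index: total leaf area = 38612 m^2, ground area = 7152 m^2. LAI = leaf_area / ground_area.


LAI = 38612 / 7152 = 5.3988 ≈ 5.40

5.40


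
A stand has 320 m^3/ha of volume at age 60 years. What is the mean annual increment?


MAI = 320 / 60 = 5.3333 ≈ 5.33 m^3/ha/yr

5.33 m^3/ha/yr


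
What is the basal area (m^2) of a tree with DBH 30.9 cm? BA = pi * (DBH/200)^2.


D/200 = 30.9/200 = 0.1545 m
(D/200)^2 = 0.1545^2 = 0.02387025
BA = 3.141593 * 0.02387025 = 0.0749906 ≈ 0.0750 m^2

0.0750 m^2


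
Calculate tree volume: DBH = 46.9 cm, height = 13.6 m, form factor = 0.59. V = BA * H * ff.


(D/200)^2 = (46.9/200)^2 = 0.2345^2 = 0.05499025
BA = 3.141593 * 0.05499025 = 0.172757 m^2
V = 0.172757 * 13.6 * 0.59 = 1.38620 ≈ 1.386 m^3

1.386 m^3


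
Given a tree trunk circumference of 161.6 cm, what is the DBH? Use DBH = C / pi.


DBH = C / pi = 161.6 / 3.141593 = 51.4389 ≈ 51.44 cm

51.44 cm


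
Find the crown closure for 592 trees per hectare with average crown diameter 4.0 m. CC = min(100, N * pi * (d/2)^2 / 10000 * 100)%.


(d/2)^2 = (4.0/2)^2 = 2^2 = 4
Crown area = 3.141593 * 4 = 12.5664 m^2
N * area / 10000 * 100 = 592 * 12.5664 / 10000 * 100 = 74.3931
CC = min(100, 74.3931) = 74.3931 ≈ 74.4%

74.4%


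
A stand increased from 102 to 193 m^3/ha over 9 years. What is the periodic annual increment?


PAI = (V2 - V1) / period = (193 - 102) / 9 = 91 / 9 = 10.1111 ≈ 10.11 m^3/ha/yr

10.11 m^3/ha/yr


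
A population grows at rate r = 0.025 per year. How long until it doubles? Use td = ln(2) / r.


td = ln(2) / 0.025 = 0.693147 / 0.025 = 27.7259 ≈ 27.7 years

27.7 years


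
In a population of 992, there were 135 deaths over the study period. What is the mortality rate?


Mortality rate = 135 / 992 = 0.136089 ≈ 0.1361

0.1361


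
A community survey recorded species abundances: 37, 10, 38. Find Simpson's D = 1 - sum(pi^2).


Total N = 37 + 10 + 38 = 85
Per-species terms:
  p = 37/85 = 0.435294; p^2 = 0.435294^2 = 0.189481
  p = 10/85 = 0.117647; p^2 = 0.117647^2 = 0.013841
  p = 38/85 = 0.447059; p^2 = 0.447059^2 = 0.199862
sum(p^2) = 0.189481 + 0.013841 + 0.199862 = 0.403184
D = 1 - 0.403184 = 0.596816 ≈ 0.5968

0.5968


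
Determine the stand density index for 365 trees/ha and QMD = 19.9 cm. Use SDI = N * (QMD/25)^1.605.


QMD/25 = 19.9/25 = 0.796
(0.796)^1.605 = exp(1.605 * ln(0.796)) = exp(1.605 * (-0.228156)) = exp(-0.366190) = 0.693371
SDI = 365 * 0.693371 = 253.080 ≈ 253

253


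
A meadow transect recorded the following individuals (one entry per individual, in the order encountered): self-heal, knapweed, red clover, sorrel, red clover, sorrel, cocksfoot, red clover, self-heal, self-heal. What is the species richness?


Total individuals logged = 10
Distinct species (count of individuals): self-heal (3), knapweed (1), red clover (3), sorrel (2), cocksfoot (1)
Species richness = number of distinct species = 5

5


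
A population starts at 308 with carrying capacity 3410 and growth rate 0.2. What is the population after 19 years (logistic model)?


(K - N0)/N0 = (3410 - 308)/308 = 3102/308 = 10.0714
r*t = 0.2 * 19 = 3.8; exp(-3.8) = 0.0223708
10.0714 * 0.0223708 = 0.225305
1 + 0.225305 = 1.22531
N = 3410 / 1.22531 = 2782.97 ≈ 2783

2783


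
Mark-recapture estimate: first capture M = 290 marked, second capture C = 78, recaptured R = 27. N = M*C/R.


N = M * C / R = 290 * 78 / 27 = 22620 / 27 = 837.78 ≈ 838

838 individuals


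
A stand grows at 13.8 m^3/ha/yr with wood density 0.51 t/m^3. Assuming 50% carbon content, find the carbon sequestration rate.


C = 13.8 * 0.51 * 0.5 = 3.519 ≈ 3.52 t C/ha/yr

3.52 t C/ha/yr


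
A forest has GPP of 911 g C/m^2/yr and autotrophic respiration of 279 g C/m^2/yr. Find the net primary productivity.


NPP = GPP - Ra = 911 - 279 = 632 g C/m^2/yr

632 g C/m^2/yr


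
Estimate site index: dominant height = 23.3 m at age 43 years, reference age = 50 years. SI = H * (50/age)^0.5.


50/43 = 1.16279
(1.16279)^0.5 = 1.07833
SI = 23.3 * 1.07833 = 25.1251 ≈ 25.1 m

25.1 m


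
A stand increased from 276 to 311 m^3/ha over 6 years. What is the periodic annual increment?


PAI = (V2 - V1) / period = (311 - 276) / 6 = 35 / 6 = 5.8333 ≈ 5.83 m^3/ha/yr

5.83 m^3/ha/yr


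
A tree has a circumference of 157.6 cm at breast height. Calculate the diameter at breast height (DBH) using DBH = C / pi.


DBH = C / pi = 157.6 / 3.141593 = 50.1656 ≈ 50.17 cm

50.17 cm


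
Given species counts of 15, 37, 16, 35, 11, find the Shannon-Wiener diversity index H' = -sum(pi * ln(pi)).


Total N = 15 + 37 + 16 + 35 + 11 = 114
Per-species terms:
  p = 15/114 = 0.131579; ln(p) = -2.028148; p*ln(p) = 0.131579 * (-2.028148) = -0.266862
  p = 37/114 = 0.324561; ln(p) = -1.125282; p*ln(p) = 0.324561 * (-1.125282) = -0.365223
  p = 16/114 = 0.140351; ln(p) = -1.963609; p*ln(p) = 0.140351 * (-1.963609) = -0.275594
  p = 35/114 = 0.307018; ln(p) = -1.180849; p*ln(p) = 0.307018 * (-1.180849) = -0.362542
  p = 11/114 = 0.096491; ln(p) = -2.338306; p*ln(p) = 0.096491 * (-2.338306) = -0.225625
sum(p*ln(p)) = (-0.266862) + (-0.365223) + (-0.275594) + (-0.362542) + (-0.225625) = -1.495846
H' = -(-1.495846) = 1.495846 ≈ 1.4958

1.4958


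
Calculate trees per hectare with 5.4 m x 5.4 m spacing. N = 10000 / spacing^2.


N = 10000 / 5.4^2 = 10000 / 29.16 = 342.936 ≈ 343 trees/ha

343 trees/ha


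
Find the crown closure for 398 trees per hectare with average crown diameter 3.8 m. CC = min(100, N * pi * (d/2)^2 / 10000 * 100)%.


(d/2)^2 = (3.8/2)^2 = 1.9^2 = 3.61
Crown area = 3.141593 * 3.61 = 11.3412 m^2
N * area / 10000 * 100 = 398 * 11.3412 / 10000 * 100 = 45.1380
CC = min(100, 45.1380) = 45.1380 ≈ 45.1%

45.1%


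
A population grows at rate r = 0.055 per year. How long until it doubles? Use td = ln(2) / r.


td = ln(2) / 0.055 = 0.693147 / 0.055 = 12.6027 ≈ 12.6 years

12.6 years


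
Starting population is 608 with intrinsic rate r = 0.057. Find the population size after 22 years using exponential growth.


r*t = 0.057 * 22 = 1.254
exp(1.254) = 3.50433
N = 608 * 3.50433 = 2130.63 ≈ 2131

2131


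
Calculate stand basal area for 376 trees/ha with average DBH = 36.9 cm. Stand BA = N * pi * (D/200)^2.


(D/200)^2 = (36.9/200)^2 = 0.1845^2 = 0.03404025
Individual BA = 3.141593 * 0.03404025 = 0.106941 m^2
Stand BA = 376 * 0.106941 = 40.2098 ≈ 40.21 m^2/ha

40.21 m^2/ha


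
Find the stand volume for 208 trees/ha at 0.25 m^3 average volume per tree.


V_stand = 208 * 0.25 = 52.0 m^3/ha

52.0 m^3/ha


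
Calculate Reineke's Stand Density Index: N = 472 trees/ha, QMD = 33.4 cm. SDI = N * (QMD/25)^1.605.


QMD/25 = 33.4/25 = 1.336
(1.336)^1.605 = exp(1.605 * ln(1.336)) = exp(1.605 * 0.289680) = exp(0.464936) = 1.59191
SDI = 472 * 1.59191 = 751.382 ≈ 751

751


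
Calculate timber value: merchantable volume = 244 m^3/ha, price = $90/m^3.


Value = 244 * 90 = $21960/ha

$21960/ha


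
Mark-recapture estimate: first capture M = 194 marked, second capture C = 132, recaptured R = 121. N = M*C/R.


N = M * C / R = 194 * 132 / 121 = 25608 / 121 = 211.64 ≈ 212

212 individuals


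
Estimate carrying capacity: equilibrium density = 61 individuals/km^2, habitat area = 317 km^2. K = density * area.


K = 61 * 317 = 19337 individuals

19337 individuals


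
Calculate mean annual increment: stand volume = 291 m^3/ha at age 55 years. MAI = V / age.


MAI = 291 / 55 = 5.2909 ≈ 5.29 m^3/ha/yr

5.29 m^3/ha/yr


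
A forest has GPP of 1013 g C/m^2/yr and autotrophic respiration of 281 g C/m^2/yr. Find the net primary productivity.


NPP = GPP - Ra = 1013 - 281 = 732 g C/m^2/yr

732 g C/m^2/yr


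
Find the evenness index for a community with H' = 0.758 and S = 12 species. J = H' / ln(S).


ln(12) = 2.48491
J = H' / ln(S) = 0.758 / 2.48491 = 0.305041 ≈ 0.3050

0.3050


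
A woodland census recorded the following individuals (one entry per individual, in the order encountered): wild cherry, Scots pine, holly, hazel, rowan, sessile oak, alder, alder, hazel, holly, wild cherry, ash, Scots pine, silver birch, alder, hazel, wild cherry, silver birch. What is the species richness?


Total individuals logged = 18
Distinct species (count of individuals): wild cherry (3), Scots pine (2), holly (2), hazel (3), rowan (1), sessile oak (1), alder (3), ash (1), silver birch (2)
Species richness = number of distinct species = 9

9


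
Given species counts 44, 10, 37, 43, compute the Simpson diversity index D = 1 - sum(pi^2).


Total N = 44 + 10 + 37 + 43 = 134
Per-species terms:
  p = 44/134 = 0.328358; p^2 = 0.328358^2 = 0.107819
  p = 10/134 = 0.074627; p^2 = 0.074627^2 = 0.005569
  p = 37/134 = 0.276119; p^2 = 0.276119^2 = 0.076242
  p = 43/134 = 0.320896; p^2 = 0.320896^2 = 0.102974
sum(p^2) = 0.107819 + 0.005569 + 0.076242 + 0.102974 = 0.292604
D = 1 - 0.292604 = 0.707396 ≈ 0.7074

0.7074


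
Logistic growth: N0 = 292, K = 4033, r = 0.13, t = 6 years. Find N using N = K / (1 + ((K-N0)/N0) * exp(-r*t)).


(K - N0)/N0 = (4033 - 292)/292 = 3741/292 = 12.8116
r*t = 0.13 * 6 = 0.78; exp(-0.78) = 0.458406
12.8116 * 0.458406 = 5.87291
1 + 5.87291 = 6.87291
N = 4033 / 6.87291 = 586.797 ≈ 587

587


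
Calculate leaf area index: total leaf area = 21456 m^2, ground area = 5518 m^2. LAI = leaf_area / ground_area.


LAI = 21456 / 5518 = 3.8884 ≈ 3.89

3.89


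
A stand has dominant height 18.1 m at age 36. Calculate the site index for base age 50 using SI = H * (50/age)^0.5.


50/36 = 1.38889
(1.38889)^0.5 = 1.17851
SI = 18.1 * 1.17851 = 21.3310 ≈ 21.3 m

21.3 m


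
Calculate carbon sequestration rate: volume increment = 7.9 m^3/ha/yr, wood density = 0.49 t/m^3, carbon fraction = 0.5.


C = 7.9 * 0.49 * 0.5 = 1.9355 ≈ 1.94 t C/ha/yr

1.94 t C/ha/yr


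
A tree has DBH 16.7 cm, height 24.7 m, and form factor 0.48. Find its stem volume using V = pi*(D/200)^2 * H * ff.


(D/200)^2 = (16.7/200)^2 = 0.0835^2 = 0.00697225
BA = 3.141593 * 0.00697225 = 0.0219040 m^2
V = 0.0219040 * 24.7 * 0.48 = 0.259694 ≈ 0.260 m^3

0.260 m^3


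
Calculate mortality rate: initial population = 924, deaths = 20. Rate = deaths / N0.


Mortality rate = 20 / 924 = 0.021645 ≈ 0.0216

0.0216


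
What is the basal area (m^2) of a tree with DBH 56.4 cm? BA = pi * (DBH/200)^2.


D/200 = 56.4/200 = 0.282 m
(D/200)^2 = 0.282^2 = 0.079524
BA = 3.141593 * 0.079524 = 0.249832 ≈ 0.2498 m^2

0.2498 m^2


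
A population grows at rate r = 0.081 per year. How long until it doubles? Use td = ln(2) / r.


td = ln(2) / 0.081 = 0.693147 / 0.081 = 8.55737 ≈ 8.6 years

8.6 years


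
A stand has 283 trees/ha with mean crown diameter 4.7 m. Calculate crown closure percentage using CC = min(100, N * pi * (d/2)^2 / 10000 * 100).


(d/2)^2 = (4.7/2)^2 = 2.35^2 = 5.5225
Crown area = 3.141593 * 5.5225 = 17.3494 m^2
N * area / 10000 * 100 = 283 * 17.3494 / 10000 * 100 = 49.0988
CC = min(100, 49.0988) = 49.0988 ≈ 49.1%

49.1%


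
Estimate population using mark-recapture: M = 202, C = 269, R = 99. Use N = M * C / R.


N = M * C / R = 202 * 269 / 99 = 54338 / 99 = 548.87 ≈ 549

549 individuals


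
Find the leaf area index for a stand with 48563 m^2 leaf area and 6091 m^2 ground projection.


LAI = 48563 / 6091 = 7.9729 ≈ 7.97

7.97


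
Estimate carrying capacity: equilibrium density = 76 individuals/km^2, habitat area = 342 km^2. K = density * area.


K = 76 * 342 = 25992 individuals

25992 individuals


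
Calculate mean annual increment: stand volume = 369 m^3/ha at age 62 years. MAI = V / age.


MAI = 369 / 62 = 5.9516 ≈ 5.95 m^3/ha/yr

5.95 m^3/ha/yr


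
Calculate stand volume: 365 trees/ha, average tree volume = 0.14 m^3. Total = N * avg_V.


V_stand = 365 * 0.14 = 51.1 m^3/ha

51.1 m^3/ha


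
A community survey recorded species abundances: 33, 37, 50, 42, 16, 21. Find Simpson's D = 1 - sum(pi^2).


Total N = 33 + 37 + 50 + 42 + 16 + 21 = 199
Per-species terms:
  p = 33/199 = 0.165829; p^2 = 0.165829^2 = 0.027499
  p = 37/199 = 0.185930; p^2 = 0.185930^2 = 0.034570
  p = 50/199 = 0.251256; p^2 = 0.251256^2 = 0.063130
  p = 42/199 = 0.211055; p^2 = 0.211055^2 = 0.044544
  p = 16/199 = 0.080402; p^2 = 0.080402^2 = 0.006464
  p = 21/199 = 0.105528; p^2 = 0.105528^2 = 0.011136
sum(p^2) = 0.027499 + 0.034570 + 0.063130 + 0.044544 + 0.006464 + 0.011136 = 0.187343
D = 1 - 0.187343 = 0.812657 ≈ 0.8127

0.8127


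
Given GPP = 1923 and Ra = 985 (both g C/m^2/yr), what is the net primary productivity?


NPP = GPP - Ra = 1923 - 985 = 938 g C/m^2/yr

938 g C/m^2/yr


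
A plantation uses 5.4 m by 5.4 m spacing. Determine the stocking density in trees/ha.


N = 10000 / 5.4^2 = 10000 / 29.16 = 342.936 ≈ 343 trees/ha

343 trees/ha


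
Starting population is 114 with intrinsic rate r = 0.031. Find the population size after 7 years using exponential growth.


r*t = 0.031 * 7 = 0.217
exp(0.217) = 1.24234
N = 114 * 1.24234 = 141.627 ≈ 142

142


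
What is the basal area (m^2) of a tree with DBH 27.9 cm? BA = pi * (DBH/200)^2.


D/200 = 27.9/200 = 0.1395 m
(D/200)^2 = 0.1395^2 = 0.01946025
BA = 3.141593 * 0.01946025 = 0.0611362 ≈ 0.0611 m^2

0.0611 m^2


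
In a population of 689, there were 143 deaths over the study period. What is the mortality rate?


Mortality rate = 143 / 689 = 0.207547 ≈ 0.2075

0.2075


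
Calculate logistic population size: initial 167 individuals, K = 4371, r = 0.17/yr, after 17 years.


(K - N0)/N0 = (4371 - 167)/167 = 4204/167 = 25.1737
r*t = 0.17 * 17 = 2.89; exp(-2.89) = 0.0555762
25.1737 * 0.0555762 = 1.39906
1 + 1.39906 = 2.39906
N = 4371 / 2.39906 = 1821.96 ≈ 1822

1822


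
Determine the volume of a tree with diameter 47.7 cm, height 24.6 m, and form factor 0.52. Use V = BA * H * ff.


(D/200)^2 = (47.7/200)^2 = 0.2385^2 = 0.05688225
BA = 3.141593 * 0.05688225 = 0.178701 m^2
V = 0.178701 * 24.6 * 0.52 = 2.28594 ≈ 2.286 m^3

2.286 m^3


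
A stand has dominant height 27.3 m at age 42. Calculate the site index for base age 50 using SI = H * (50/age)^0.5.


50/42 = 1.19048
(1.19048)^0.5 = 1.09109
SI = 27.3 * 1.09109 = 29.7868 ≈ 29.8 m

29.8 m


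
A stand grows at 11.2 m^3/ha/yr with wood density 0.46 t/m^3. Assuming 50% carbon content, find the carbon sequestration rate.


C = 11.2 * 0.46 * 0.5 = 2.576 ≈ 2.58 t C/ha/yr

2.58 t C/ha/yr


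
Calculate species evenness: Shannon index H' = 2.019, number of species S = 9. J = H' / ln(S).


ln(9) = 2.19722
J = H' / ln(S) = 2.019 / 2.19722 = 0.918888 ≈ 0.9189

0.9189


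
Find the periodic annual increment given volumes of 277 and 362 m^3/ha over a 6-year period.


PAI = (V2 - V1) / period = (362 - 277) / 6 = 85 / 6 = 14.1667 ≈ 14.17 m^3/ha/yr

14.17 m^3/ha/yr


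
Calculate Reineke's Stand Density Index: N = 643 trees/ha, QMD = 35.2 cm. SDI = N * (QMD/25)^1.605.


QMD/25 = 35.2/25 = 1.408
(1.408)^1.605 = exp(1.605 * ln(1.408)) = exp(1.605 * 0.342170) = exp(0.549183) = 1.73184
SDI = 643 * 1.73184 = 1113.57 ≈ 1114

1114


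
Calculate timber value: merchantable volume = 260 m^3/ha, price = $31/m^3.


Value = 260 * 31 = $8060/ha

$8060/ha


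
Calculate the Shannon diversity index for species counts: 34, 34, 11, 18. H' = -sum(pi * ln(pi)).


Total N = 34 + 34 + 11 + 18 = 97
Per-species terms:
  p = 34/97 = 0.350515; ln(p) = -1.048352; p*ln(p) = 0.350515 * (-1.048352) = -0.367463
  p = 34/97 = 0.350515; ln(p) = -1.048352; p*ln(p) = 0.350515 * (-1.048352) = -0.367463
  p = 11/97 = 0.113402; ln(p) = -2.176816; p*ln(p) = 0.113402 * (-2.176816) = -0.246855
  p = 18/97 = 0.185567; ln(p) = -1.684339; p*ln(p) = 0.185567 * (-1.684339) = -0.312558
sum(p*ln(p)) = (-0.367463) + (-0.367463) + (-0.246855) + (-0.312558) = -1.294339
H' = -(-1.294339) = 1.294339 ≈ 1.2943

1.2943


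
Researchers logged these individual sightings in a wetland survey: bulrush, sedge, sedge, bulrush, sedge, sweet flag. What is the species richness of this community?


Total individuals logged = 6
Distinct species (count of individuals): bulrush (2), sedge (3), sweet flag (1)
Species richness = number of distinct species = 3

3


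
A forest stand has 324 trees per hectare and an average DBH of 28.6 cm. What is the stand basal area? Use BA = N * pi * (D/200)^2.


(D/200)^2 = (28.6/200)^2 = 0.143^2 = 0.020449
Individual BA = 3.141593 * 0.020449 = 0.0642424 m^2
Stand BA = 324 * 0.0642424 = 20.8145 ≈ 20.81 m^2/ha

20.81 m^2/ha


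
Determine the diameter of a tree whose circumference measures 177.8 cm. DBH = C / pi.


DBH = C / pi = 177.8 / 3.141593 = 56.5955 ≈ 56.60 cm

56.60 cm


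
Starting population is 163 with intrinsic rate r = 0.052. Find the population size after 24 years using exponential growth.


r*t = 0.052 * 24 = 1.248
exp(1.248) = 3.48337
N = 163 * 3.48337 = 567.789 ≈ 568

568


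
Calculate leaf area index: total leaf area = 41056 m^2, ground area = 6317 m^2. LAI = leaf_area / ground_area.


LAI = 41056 / 6317 = 6.4993 ≈ 6.50

6.50


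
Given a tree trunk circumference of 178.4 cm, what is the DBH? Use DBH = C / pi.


DBH = C / pi = 178.4 / 3.141593 = 56.7865 ≈ 56.79 cm

56.79 cm


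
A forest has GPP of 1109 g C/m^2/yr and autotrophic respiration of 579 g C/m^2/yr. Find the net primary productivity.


NPP = GPP - Ra = 1109 - 579 = 530 g C/m^2/yr

530 g C/m^2/yr


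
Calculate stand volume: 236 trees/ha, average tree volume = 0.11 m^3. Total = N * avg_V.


V_stand = 236 * 0.11 = 25.96 ≈ 26.0 m^3/ha

26.0 m^3/ha


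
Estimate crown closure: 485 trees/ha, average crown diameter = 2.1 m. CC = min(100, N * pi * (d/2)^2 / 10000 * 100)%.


(d/2)^2 = (2.1/2)^2 = 1.05^2 = 1.1025
Crown area = 3.141593 * 1.1025 = 3.46361 m^2
N * area / 10000 * 100 = 485 * 3.46361 / 10000 * 100 = 16.7985
CC = min(100, 16.7985) = 16.7985 ≈ 16.8%

16.8%


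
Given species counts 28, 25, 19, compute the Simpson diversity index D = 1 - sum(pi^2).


Total N = 28 + 25 + 19 = 72
Per-species terms:
  p = 28/72 = 0.388889; p^2 = 0.388889^2 = 0.151235
  p = 25/72 = 0.347222; p^2 = 0.347222^2 = 0.120563
  p = 19/72 = 0.263889; p^2 = 0.263889^2 = 0.069637
sum(p^2) = 0.151235 + 0.120563 + 0.069637 = 0.341435
D = 1 - 0.341435 = 0.658565 ≈ 0.6586

0.6586


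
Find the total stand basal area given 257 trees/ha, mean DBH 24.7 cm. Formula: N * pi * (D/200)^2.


(D/200)^2 = (24.7/200)^2 = 0.1235^2 = 0.01525225
Individual BA = 3.141593 * 0.01525225 = 0.0479164 m^2
Stand BA = 257 * 0.0479164 = 12.3145 ≈ 12.31 m^2/ha

12.31 m^2/ha


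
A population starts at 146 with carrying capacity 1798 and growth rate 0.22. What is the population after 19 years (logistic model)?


(K - N0)/N0 = (1798 - 146)/146 = 1652/146 = 11.3151
r*t = 0.22 * 19 = 4.18; exp(-4.18) = 0.0152985
11.3151 * 0.0152985 = 0.173104
1 + 0.173104 = 1.17310
N = 1798 / 1.17310 = 1532.69 ≈ 1533

1533


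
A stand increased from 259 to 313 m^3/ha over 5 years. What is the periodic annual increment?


PAI = (V2 - V1) / period = (313 - 259) / 5 = 54 / 5 = 10.80 m^3/ha/yr

10.80 m^3/ha/yr


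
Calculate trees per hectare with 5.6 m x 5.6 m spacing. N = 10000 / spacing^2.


N = 10000 / 5.6^2 = 10000 / 31.36 = 318.878 ≈ 319 trees/ha

319 trees/ha


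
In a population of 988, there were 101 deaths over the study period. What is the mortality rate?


Mortality rate = 101 / 988 = 0.102227 ≈ 0.1022

0.1022


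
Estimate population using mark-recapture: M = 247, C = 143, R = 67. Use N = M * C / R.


N = M * C / R = 247 * 143 / 67 = 35321 / 67 = 527.18 ≈ 527

527 individuals


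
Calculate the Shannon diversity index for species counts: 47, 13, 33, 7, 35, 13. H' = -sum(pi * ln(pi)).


Total N = 47 + 13 + 33 + 7 + 35 + 13 = 148
Per-species terms:
  p = 47/148 = 0.317568; ln(p) = -1.147063; p*ln(p) = 0.317568 * (-1.147063) = -0.364271
  p = 13/148 = 0.087838; ln(p) = -2.432261; p*ln(p) = 0.087838 * (-2.432261) = -0.213645
  p = 33/148 = 0.222973; ln(p) = -1.500705; p*ln(p) = 0.222973 * (-1.500705) = -0.334617
  p = 7/148 = 0.047297; ln(p) = -3.051308; p*ln(p) = 0.047297 * (-3.051308) = -0.144318
  p = 35/148 = 0.236486; ln(p) = -1.441866; p*ln(p) = 0.236486 * (-1.441866) = -0.340981
  p = 13/148 = 0.087838; ln(p) = -2.432261; p*ln(p) = 0.087838 * (-2.432261) = -0.213645
sum(p*ln(p)) = (-0.364271) + (-0.213645) + (-0.334617) + (-0.144318) + (-0.340981) + (-0.213645) = -1.611477
H' = -(-1.611477) = 1.611477 ≈ 1.6115

1.6115


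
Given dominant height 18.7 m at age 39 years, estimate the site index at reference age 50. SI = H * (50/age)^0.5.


50/39 = 1.28205
(1.28205)^0.5 = 1.13228
SI = 18.7 * 1.13228 = 21.1736 ≈ 21.2 m

21.2 m


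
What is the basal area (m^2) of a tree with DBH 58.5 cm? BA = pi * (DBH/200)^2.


D/200 = 58.5/200 = 0.2925 m
(D/200)^2 = 0.2925^2 = 0.08555625
BA = 3.141593 * 0.08555625 = 0.268783 ≈ 0.2688 m^2

0.2688 m^2


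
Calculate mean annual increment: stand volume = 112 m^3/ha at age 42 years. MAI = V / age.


MAI = 112 / 42 = 2.6667 ≈ 2.67 m^3/ha/yr

2.67 m^3/ha/yr


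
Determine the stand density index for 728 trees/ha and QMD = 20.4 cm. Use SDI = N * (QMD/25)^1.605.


QMD/25 = 20.4/25 = 0.816
(0.816)^1.605 = exp(1.605 * ln(0.816)) = exp(1.605 * (-0.203341)) = exp(-0.326362) = 0.721544
SDI = 728 * 0.721544 = 525.284 ≈ 525

525


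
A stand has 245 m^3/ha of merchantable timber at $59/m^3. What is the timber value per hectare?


Value = 245 * 59 = $14455/ha

$14455/ha


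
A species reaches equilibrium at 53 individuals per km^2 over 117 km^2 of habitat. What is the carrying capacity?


K = 53 * 117 = 6201 individuals

6201 individuals


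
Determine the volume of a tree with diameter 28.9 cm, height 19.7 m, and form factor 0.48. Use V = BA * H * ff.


(D/200)^2 = (28.9/200)^2 = 0.1445^2 = 0.02088025
BA = 3.141593 * 0.02088025 = 0.0655972 m^2
V = 0.0655972 * 19.7 * 0.48 = 0.620287 ≈ 0.620 m^3

0.620 m^3


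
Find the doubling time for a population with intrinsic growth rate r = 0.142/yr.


td = ln(2) / 0.142 = 0.693147 / 0.142 = 4.88132 ≈ 4.9 years

4.9 years


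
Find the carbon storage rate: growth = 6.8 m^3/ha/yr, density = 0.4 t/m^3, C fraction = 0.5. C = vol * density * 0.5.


C = 6.8 * 0.4 * 0.5 = 1.36 t C/ha/yr

1.36 t C/ha/yr


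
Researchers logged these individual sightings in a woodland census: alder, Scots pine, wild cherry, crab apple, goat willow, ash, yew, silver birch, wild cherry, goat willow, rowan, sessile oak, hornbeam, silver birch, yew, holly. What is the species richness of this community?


Total individuals logged = 16
Distinct species (count of individuals): alder (1), Scots pine (1), wild cherry (2), crab apple (1), goat willow (2), ash (1), yew (2), silver birch (2), rowan (1), sessile oak (1), hornbeam (1), holly (1)
Species richness = number of distinct species = 12

12
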